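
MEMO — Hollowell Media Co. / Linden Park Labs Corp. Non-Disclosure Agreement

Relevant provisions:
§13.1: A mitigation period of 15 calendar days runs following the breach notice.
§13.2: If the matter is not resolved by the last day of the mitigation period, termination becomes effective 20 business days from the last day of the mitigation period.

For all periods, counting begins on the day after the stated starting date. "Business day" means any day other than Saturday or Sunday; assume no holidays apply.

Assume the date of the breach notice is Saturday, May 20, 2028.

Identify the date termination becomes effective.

Adding 15 calendar days to May 20, 2028 gives Jun 4, 2028, which is the last day of the mitigation period.
From Sunday, Jun 4, 2028, 20 business days (Jun 5, Jun 6, Jun 7, Jun 8, …, Jun 28, Jun 29, Jun 30, skipping weekends) brings us to Friday, Jun 30, 2028, which is the date termination becomes effective.

Jun 30, 2028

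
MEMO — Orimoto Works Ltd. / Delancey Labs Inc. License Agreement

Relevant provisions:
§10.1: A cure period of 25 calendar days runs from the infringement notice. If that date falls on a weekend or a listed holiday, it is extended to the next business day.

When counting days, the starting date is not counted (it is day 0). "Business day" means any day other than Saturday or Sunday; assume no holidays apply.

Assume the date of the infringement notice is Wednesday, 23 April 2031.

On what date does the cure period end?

19 May 2031

The last day of the cure period: 23 April 2031 + 25 days = 18 May 2031. That falls on a Sunday, so it rolls to the next business day, Monday, 19 May 2031.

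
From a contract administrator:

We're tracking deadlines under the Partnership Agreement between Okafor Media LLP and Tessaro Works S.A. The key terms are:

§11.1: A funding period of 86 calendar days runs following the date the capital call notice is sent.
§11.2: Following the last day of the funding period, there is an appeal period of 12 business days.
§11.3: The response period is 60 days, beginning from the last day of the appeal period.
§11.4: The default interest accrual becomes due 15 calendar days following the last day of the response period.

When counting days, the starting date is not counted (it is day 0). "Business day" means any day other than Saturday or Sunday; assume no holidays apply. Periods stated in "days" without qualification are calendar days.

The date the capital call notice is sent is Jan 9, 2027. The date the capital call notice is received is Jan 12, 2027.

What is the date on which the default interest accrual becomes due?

Adding 86 calendar days to Jan 9, 2027 gives Apr 5, 2027, which is the last day of the funding period.
From Monday, Apr 5, 2027, 12 business days (Apr 6, Apr 7, Apr 8, Apr 9, …, Apr 19, Apr 20, Apr 21, skipping weekends) brings us to Wednesday, Apr 21, 2027, which is the last day of the appeal period.
Adding 60 calendar days to Apr 21, 2027 gives Jun 20, 2027, which is the last day of the response period.
The date on which the default interest accrual becomes due: Jun 20, 2027 + 15 days = Jul 5, 2027.

Jul 5, 2027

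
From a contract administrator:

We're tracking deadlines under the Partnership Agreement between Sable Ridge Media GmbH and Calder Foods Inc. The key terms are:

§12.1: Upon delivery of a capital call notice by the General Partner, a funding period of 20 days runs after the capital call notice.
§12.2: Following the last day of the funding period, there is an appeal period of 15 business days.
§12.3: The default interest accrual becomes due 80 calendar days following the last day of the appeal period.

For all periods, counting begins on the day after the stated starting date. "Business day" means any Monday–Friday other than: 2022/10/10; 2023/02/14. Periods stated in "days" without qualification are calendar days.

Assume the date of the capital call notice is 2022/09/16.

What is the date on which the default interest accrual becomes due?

2023/01/16

The last day of the funding period: 20 calendar days after 2022/09/16 is 2022/10/06.
The last day of the appeal period: counting 15 business days from Thursday, 2022/10/06 (Oct 7, Oct 11, Oct 12, Oct 13, …, Oct 26, Oct 27, Oct 28, skipping weekends and the listed holiday on Oct 10) reaches Friday, 2022/10/28.
Adding 80 calendar days to 2022/10/28 gives 2023/01/16, which is the date on which the default interest accrual becomes due.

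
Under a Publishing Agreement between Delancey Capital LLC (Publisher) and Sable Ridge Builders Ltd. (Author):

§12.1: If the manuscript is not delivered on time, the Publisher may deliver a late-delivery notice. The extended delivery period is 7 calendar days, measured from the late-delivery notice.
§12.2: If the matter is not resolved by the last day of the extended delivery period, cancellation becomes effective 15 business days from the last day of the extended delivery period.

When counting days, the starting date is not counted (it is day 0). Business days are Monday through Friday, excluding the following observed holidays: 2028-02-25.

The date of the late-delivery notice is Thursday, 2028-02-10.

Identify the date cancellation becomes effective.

2028-03-10

Adding 7 calendar days to 2028-02-10 gives 2028-02-17, which is the last day of the extended delivery period.
From Thursday, 2028-02-17, 15 business days (Feb 18, Feb 21, Feb 22, Feb 23, …, Mar 8, Mar 9, Mar 10, skipping weekends and the listed holiday on Feb 25) brings us to Friday, 2028-03-10, which is the date cancellation becomes effective.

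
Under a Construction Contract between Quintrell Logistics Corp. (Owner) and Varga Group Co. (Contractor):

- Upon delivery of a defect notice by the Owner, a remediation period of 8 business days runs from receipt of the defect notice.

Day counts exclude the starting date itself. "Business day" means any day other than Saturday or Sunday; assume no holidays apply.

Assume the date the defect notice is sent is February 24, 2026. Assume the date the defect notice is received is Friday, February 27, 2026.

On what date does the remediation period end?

March 11, 2026

The last day of the remediation period: counting 8 business days from Friday, February 27, 2026 (Mar 2, Mar 3, Mar 4, Mar 5, Mar 6, Mar 9, Mar 10, Mar 11, skipping weekends) reaches Wednesday, March 11, 2026.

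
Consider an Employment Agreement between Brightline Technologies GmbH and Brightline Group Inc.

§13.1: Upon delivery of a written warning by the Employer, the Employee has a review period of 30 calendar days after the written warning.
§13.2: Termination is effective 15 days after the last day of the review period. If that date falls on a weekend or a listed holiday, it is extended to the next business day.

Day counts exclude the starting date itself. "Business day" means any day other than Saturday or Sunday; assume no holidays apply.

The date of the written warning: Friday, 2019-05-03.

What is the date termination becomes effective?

The last day of the review period: 30 calendar days after 2019-05-03 is 2019-06-02.
Adding 15 calendar days to 2019-06-02 gives 2019-06-17, which is the date termination becomes effective. 2019-06-17 is a Monday, so no roll-forward applies.

2019-06-17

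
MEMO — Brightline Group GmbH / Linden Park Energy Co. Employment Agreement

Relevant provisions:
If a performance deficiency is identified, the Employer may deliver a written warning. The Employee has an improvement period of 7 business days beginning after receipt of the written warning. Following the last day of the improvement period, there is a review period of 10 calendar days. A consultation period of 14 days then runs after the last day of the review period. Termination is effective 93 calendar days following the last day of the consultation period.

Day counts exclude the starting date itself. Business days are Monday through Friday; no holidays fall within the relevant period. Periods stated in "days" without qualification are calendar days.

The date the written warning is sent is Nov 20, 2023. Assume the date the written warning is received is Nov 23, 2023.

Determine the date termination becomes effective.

The last day of the improvement period: counting 7 business days from Thursday, Nov 23, 2023 (Nov 24, Nov 27, Nov 28, Nov 29, Nov 30, Dec 1, Dec 4, skipping weekends) reaches Monday, Dec 4, 2023.
The last day of the review period: Dec 4, 2023 + 10 days = Dec 14, 2023.
The last day of the consultation period: 14 calendar days after Dec 14, 2023 is Dec 28, 2023.
The date termination becomes effective: Dec 28, 2023 + 93 days = Mar 30, 2024.

Mar 30, 2024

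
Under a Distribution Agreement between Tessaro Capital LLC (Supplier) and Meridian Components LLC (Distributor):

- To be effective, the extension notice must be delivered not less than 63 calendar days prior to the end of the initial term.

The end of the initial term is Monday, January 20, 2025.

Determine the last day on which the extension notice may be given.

November 18, 2024

Counting back 63 calendar days from January 20, 2025 gives November 18, 2024.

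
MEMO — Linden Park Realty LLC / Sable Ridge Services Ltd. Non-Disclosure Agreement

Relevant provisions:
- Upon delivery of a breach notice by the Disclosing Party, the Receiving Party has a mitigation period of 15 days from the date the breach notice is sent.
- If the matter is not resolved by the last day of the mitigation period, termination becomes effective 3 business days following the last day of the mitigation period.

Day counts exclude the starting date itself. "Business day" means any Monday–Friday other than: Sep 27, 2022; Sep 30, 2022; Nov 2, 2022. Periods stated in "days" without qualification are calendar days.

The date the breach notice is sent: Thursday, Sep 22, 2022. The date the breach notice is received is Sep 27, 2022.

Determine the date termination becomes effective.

Adding 15 calendar days to Sep 22, 2022 gives Oct 7, 2022, which is the last day of the mitigation period.
The date termination becomes effective: counting 3 business days from Friday, Oct 7, 2022 (Oct 10, Oct 11, Oct 12, skipping weekends) reaches Wednesday, Oct 12, 2022.

Oct 12, 2022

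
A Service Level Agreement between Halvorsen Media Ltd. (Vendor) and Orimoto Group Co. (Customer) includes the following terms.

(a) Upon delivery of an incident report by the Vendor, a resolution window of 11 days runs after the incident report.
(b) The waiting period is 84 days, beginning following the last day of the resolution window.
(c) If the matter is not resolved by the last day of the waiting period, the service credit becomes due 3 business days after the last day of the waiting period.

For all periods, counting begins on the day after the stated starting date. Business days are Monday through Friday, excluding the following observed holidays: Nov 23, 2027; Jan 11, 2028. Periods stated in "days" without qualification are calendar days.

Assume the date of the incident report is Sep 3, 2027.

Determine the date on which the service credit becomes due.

The last day of the resolution window: Sep 3, 2027 + 11 days = Sep 14, 2027.
The last day of the waiting period: 84 calendar days after Sep 14, 2027 is Dec 7, 2027.
The date on which the service credit becomes due: 3 business days after Tuesday, Dec 7, 2027, skipping weekends — Dec 8, Dec 9, Dec 10 — lands on Friday, Dec 10, 2027.

Dec 10, 2027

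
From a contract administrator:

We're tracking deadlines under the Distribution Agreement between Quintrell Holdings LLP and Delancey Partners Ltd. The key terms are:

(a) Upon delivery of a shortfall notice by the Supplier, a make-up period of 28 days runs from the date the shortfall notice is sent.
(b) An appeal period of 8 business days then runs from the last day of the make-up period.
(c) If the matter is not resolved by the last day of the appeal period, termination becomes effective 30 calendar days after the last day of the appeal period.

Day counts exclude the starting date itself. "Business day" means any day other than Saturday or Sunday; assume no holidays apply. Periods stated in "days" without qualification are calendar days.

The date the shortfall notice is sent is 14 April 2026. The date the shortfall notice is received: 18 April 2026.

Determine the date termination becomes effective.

Adding 28 calendar days to 14 April 2026 gives 12 May 2026, which is the last day of the make-up period.
From Tuesday, 12 May 2026, 8 business days (May 13, May 14, May 15, May 18, May 19, May 20, May 21, May 22, skipping weekends) brings us to Friday, 22 May 2026, which is the last day of the appeal period.
Adding 30 calendar days to 22 May 2026 gives 21 June 2026, which is the date termination becomes effective.

21 June 2026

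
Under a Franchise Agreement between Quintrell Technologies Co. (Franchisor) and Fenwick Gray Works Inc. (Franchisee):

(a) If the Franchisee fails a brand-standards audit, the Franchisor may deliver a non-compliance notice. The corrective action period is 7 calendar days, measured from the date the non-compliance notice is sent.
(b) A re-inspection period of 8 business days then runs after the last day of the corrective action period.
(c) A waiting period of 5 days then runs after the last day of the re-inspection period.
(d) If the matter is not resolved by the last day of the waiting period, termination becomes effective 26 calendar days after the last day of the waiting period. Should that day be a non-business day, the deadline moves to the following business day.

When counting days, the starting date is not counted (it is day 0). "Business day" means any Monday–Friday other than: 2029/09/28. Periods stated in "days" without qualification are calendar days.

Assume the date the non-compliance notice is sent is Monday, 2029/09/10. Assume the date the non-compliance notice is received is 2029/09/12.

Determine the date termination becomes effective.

Adding 7 calendar days to 2029/09/10 gives 2029/09/17, which is the last day of the corrective action period.
The last day of the re-inspection period: counting 8 business days from Monday, 2029/09/17 (Sep 18, Sep 19, Sep 20, Sep 21, Sep 24, Sep 25, Sep 26, Sep 27, skipping weekends) reaches Thursday, 2029/09/27.
The last day of the waiting period: 5 calendar days after 2029/09/27 is 2029/10/02.
Adding 26 calendar days to 2029/10/02 gives 2029/10/28, which is the date termination becomes effective. That falls on a Sunday, so it rolls to the next business day, Monday, 2029/10/29.

2029/10/29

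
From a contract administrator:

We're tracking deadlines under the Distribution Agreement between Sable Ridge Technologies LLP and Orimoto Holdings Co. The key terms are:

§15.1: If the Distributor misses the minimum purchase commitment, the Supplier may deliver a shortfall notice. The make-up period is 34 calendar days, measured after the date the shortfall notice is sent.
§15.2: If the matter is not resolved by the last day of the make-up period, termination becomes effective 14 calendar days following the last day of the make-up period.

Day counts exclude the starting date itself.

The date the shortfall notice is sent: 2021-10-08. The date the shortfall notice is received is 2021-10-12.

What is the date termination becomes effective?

Adding 34 calendar days to 2021-10-08 gives 2021-11-11, which is the last day of the make-up period.
The date termination becomes effective: 2021-11-11 + 14 days = 2021-11-25.

2021-11-25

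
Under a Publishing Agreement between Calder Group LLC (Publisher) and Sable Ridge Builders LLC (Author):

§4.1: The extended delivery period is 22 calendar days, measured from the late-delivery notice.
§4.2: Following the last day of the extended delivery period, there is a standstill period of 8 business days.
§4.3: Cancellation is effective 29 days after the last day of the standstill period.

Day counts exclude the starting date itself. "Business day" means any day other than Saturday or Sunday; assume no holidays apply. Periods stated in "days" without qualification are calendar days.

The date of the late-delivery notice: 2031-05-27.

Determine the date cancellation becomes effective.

2031-07-29

The last day of the extended delivery period: 2031-05-27 + 22 days = 2031-06-18.
The last day of the standstill period: 8 business days after Wednesday, 2031-06-18, skipping weekends — Jun 19, Jun 20, Jun 23, Jun 24, Jun 25, Jun 26, Jun 27, Jun 30 — lands on Monday, 2031-06-30.
Adding 29 calendar days to 2031-06-30 gives 2031-07-29, which is the date cancellation becomes effective.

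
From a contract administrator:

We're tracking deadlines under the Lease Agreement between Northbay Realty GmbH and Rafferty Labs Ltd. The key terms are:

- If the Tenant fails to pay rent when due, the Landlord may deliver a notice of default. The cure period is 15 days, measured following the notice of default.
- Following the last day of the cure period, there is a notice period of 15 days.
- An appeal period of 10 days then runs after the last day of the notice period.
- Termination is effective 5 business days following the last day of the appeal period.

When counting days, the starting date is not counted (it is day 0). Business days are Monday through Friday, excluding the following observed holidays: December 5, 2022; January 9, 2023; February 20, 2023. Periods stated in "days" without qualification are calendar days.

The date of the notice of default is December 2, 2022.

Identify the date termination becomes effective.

January 18, 2023

Adding 15 calendar days to December 2, 2022 gives December 17, 2022, which is the last day of the cure period.
The last day of the notice period: December 17, 2022 + 15 days = January 1, 2023.
The last day of the appeal period: 10 calendar days after January 1, 2023 is January 11, 2023.
From Wednesday, January 11, 2023, 5 business days (Jan 12, Jan 13, Jan 16, Jan 17, Jan 18, skipping weekends) brings us to Wednesday, January 18, 2023, which is the date termination becomes effective.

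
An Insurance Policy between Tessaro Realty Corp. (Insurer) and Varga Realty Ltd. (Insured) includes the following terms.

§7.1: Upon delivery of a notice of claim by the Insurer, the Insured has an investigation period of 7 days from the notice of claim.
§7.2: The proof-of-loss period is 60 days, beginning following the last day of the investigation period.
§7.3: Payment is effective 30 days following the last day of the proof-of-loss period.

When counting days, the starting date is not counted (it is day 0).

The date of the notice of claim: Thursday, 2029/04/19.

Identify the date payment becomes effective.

2029/07/25

Adding 7 calendar days to 2029/04/19 gives 2029/04/26, which is the last day of the investigation period.
The last day of the proof-of-loss period: 60 calendar days after 2029/04/26 is 2029/06/25.
The date payment becomes effective: 2029/06/25 + 30 days = 2029/07/25.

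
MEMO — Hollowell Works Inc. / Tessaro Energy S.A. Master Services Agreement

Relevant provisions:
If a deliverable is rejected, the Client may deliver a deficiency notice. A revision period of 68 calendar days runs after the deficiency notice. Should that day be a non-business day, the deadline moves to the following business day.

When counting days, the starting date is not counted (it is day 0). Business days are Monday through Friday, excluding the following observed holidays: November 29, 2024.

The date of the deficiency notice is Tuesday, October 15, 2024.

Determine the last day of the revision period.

Adding 68 calendar days to October 15, 2024 gives December 22, 2024, which is the last day of the revision period. That falls on a Sunday, so it rolls to the next business day, Monday, December 23, 2024.

December 23, 2024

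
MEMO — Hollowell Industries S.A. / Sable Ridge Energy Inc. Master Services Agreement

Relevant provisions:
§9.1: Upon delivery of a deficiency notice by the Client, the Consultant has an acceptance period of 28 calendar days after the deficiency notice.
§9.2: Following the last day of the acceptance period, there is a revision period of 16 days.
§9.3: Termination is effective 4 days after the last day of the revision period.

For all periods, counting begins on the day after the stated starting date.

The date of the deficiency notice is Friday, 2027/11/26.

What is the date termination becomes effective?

2028/01/13

The last day of the acceptance period: 28 calendar days after 2027/11/26 is 2027/12/24.
The last day of the revision period: 16 calendar days after 2027/12/24 is 2028/01/09.
Adding 4 calendar days to 2028/01/09 gives 2028/01/13, which is the date termination becomes effective.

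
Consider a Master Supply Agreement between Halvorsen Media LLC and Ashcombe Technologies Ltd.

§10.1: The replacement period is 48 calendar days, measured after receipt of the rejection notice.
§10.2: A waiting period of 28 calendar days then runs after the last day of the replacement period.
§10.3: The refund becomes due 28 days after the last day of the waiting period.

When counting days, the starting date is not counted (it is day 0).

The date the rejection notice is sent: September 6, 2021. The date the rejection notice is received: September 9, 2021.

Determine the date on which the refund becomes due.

Adding 48 calendar days to September 9, 2021 gives October 27, 2021, which is the last day of the replacement period.
The last day of the waiting period: 28 calendar days after October 27, 2021 is November 24, 2021.
The date on which the refund becomes due: 28 calendar days after November 24, 2021 is December 22, 2021.

December 22, 2021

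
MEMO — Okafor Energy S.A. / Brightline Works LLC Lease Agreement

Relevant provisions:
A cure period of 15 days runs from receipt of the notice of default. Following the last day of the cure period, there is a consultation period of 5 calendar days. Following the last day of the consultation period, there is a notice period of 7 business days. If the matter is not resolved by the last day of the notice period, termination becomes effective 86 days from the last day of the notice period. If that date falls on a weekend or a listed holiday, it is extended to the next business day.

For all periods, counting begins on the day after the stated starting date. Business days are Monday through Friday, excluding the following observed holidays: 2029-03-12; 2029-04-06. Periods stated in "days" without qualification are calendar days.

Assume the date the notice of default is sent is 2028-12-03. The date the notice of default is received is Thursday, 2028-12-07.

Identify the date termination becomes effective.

2029-04-02

Adding 15 calendar days to 2028-12-07 gives 2028-12-22, which is the last day of the cure period.
The last day of the consultation period: 2028-12-22 + 5 days = 2028-12-27.
From Wednesday, 2028-12-27, 7 business days (Dec 28, Dec 29, Jan 1, Jan 2, Jan 3, Jan 4, Jan 5, skipping weekends) brings us to Friday, 2029-01-05, which is the last day of the notice period.
Adding 86 calendar days to 2029-01-05 gives 2029-04-01, which is the date termination becomes effective. That falls on a Sunday, so it rolls to the next business day, Monday, 2029-04-02.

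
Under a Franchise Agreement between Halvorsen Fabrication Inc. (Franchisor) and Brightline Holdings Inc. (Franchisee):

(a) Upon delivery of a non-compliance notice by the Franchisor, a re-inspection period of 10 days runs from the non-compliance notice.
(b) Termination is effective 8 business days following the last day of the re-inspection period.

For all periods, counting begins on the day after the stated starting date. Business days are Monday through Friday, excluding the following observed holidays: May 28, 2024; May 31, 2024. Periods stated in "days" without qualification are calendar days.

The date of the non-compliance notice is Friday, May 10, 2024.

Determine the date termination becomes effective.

Jun 3, 2024

The last day of the re-inspection period: May 10, 2024 + 10 days = May 20, 2024.
The date termination becomes effective: counting 8 business days from Monday, May 20, 2024 (May 21, May 22, May 23, May 24, May 27, May 29, May 30, Jun 3, skipping weekends and the listed holidays on May 28, May 31) reaches Monday, Jun 3, 2024.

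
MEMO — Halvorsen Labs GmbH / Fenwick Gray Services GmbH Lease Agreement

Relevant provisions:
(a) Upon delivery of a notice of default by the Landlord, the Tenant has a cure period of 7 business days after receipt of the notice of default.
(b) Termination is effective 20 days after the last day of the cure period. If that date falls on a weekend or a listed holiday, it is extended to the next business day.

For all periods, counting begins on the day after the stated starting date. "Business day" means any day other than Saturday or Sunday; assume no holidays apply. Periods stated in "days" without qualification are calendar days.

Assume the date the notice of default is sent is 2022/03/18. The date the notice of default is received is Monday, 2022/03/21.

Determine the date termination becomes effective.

2022/04/19

The last day of the cure period: counting 7 business days from Monday, 2022/03/21 (Mar 22, Mar 23, Mar 24, Mar 25, Mar 28, Mar 29, Mar 30, skipping weekends) reaches Wednesday, 2022/03/30.
The date termination becomes effective: 20 calendar days after 2022/03/30 is 2022/04/19. 2022/04/19 is a Tuesday, so no roll-forward applies.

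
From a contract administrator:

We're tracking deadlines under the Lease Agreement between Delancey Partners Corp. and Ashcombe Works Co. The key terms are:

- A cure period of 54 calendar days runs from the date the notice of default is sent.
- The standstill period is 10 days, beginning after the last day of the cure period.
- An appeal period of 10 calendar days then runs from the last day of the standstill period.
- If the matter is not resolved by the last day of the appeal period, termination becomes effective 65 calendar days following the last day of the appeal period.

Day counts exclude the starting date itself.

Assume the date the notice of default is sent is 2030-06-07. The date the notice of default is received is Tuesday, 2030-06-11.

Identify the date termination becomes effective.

2030-10-24

Adding 54 calendar days to 2030-06-07 gives 2030-07-31, which is the last day of the cure period.
Adding 10 calendar days to 2030-07-31 gives 2030-08-10, which is the last day of the standstill period.
The last day of the appeal period: 10 calendar days after 2030-08-10 is 2030-08-20.
The date termination becomes effective: 2030-08-20 + 65 days = 2030-10-24.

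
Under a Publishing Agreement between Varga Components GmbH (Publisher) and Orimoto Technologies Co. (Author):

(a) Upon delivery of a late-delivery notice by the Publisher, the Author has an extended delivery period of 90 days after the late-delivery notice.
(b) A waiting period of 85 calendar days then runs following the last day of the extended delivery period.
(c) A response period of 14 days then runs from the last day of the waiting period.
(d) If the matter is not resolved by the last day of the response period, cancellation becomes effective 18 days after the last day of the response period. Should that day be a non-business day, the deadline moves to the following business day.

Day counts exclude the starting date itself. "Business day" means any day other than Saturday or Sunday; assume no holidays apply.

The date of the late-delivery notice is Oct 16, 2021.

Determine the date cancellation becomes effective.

The last day of the extended delivery period: Oct 16, 2021 + 90 days = Jan 14, 2022.
The last day of the waiting period: Jan 14, 2022 + 85 days = Apr 9, 2022.
The last day of the response period: 14 calendar days after Apr 9, 2022 is Apr 23, 2022.
Adding 18 calendar days to Apr 23, 2022 gives May 11, 2022, which is the date cancellation becomes effective. May 11, 2022 is a Wednesday, so no roll-forward applies.

May 11, 2022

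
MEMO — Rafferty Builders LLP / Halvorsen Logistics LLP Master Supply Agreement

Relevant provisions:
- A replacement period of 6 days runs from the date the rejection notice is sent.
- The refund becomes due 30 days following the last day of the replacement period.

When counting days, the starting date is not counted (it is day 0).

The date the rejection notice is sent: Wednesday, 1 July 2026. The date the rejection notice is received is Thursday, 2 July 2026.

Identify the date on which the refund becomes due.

6 August 2026

The last day of the replacement period: 1 July 2026 + 6 days = 7 July 2026.
The date on which the refund becomes due: 30 calendar days after 7 July 2026 is 6 August 2026.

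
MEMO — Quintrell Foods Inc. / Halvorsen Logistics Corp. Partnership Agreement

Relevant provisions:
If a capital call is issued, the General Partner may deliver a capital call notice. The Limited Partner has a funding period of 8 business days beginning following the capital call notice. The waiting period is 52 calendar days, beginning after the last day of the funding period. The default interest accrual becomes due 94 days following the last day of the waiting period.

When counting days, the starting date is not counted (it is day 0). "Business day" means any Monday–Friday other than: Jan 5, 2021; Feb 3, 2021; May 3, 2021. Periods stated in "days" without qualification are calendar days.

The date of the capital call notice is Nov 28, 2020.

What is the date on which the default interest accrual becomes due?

May 4, 2021

The last day of the funding period: counting 8 business days from Saturday, Nov 28, 2020 (Nov 30, Dec 1, Dec 2, Dec 3, Dec 4, Dec 7, Dec 8, Dec 9, skipping weekends) reaches Wednesday, Dec 9, 2020.
The last day of the waiting period: Dec 9, 2020 + 52 days = Jan 30, 2021.
Adding 94 calendar days to Jan 30, 2021 gives May 4, 2021, which is the date on which the default interest accrual becomes due.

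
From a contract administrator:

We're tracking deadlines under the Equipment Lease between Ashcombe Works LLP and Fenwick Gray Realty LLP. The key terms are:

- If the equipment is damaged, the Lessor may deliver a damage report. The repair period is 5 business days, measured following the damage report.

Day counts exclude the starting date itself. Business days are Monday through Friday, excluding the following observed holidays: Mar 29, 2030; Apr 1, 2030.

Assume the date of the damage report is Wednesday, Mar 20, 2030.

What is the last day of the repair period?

The last day of the repair period: counting 5 business days from Wednesday, Mar 20, 2030 (Mar 21, Mar 22, Mar 25, Mar 26, Mar 27, skipping weekends) reaches Wednesday, Mar 27, 2030.

Mar 27, 2030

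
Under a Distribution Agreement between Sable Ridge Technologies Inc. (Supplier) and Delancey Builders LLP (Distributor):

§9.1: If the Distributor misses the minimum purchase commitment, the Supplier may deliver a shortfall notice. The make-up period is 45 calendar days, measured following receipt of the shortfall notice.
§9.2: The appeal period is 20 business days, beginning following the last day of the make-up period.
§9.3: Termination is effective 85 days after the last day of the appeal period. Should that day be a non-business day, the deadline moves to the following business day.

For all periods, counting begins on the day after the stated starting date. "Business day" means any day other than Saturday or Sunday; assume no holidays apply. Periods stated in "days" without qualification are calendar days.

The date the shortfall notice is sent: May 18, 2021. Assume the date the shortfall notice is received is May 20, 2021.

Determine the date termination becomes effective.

The last day of the make-up period: May 20, 2021 + 45 days = Jul 4, 2021.
The last day of the appeal period: 20 business days after Sunday, Jul 4, 2021, skipping weekends — Jul 5, Jul 6, Jul 7, Jul 8, …, Jul 28, Jul 29, Jul 30 — lands on Friday, Jul 30, 2021.
Adding 85 calendar days to Jul 30, 2021 gives Oct 23, 2021, which is the date termination becomes effective. That falls on a Saturday, so it rolls to the next business day, Monday, Oct 25, 2021.

Oct 25, 2021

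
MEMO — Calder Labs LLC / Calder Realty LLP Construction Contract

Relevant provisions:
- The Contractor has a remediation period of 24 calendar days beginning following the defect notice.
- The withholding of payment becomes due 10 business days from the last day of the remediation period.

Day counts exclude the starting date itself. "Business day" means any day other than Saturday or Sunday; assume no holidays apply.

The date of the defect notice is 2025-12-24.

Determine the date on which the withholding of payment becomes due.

2026-01-30

Adding 24 calendar days to 2025-12-24 gives 2026-01-17, which is the last day of the remediation period.
The date on which the withholding of payment becomes due: counting 10 business days from Saturday, 2026-01-17 (Jan 19, Jan 20, Jan 21, Jan 22, Jan 23, Jan 26, Jan 27, Jan 28, Jan 29, Jan 30, skipping weekends) reaches Friday, 2026-01-30.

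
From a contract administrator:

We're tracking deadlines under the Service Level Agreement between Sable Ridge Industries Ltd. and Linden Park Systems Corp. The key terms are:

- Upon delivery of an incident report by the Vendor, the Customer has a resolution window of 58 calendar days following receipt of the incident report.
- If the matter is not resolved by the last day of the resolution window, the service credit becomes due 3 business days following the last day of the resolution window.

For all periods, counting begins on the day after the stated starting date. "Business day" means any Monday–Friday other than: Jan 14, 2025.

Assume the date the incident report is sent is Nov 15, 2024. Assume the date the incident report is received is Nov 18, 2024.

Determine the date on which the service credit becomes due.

Jan 20, 2025

Adding 58 calendar days to Nov 18, 2024 gives Jan 15, 2025, which is the last day of the resolution window.
The date on which the service credit becomes due: 3 business days after Wednesday, Jan 15, 2025, skipping weekends — Jan 16, Jan 17, Jan 20 — lands on Monday, Jan 20, 2025.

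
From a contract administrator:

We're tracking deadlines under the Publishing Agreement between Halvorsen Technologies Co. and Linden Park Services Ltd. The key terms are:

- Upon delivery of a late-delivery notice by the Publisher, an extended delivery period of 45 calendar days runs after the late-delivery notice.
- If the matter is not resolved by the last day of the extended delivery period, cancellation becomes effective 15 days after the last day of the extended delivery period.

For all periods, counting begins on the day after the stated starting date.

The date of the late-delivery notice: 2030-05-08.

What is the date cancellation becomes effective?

The last day of the extended delivery period: 45 calendar days after 2030-05-08 is 2030-06-22.
The date cancellation becomes effective: 2030-06-22 + 15 days = 2030-07-07.

2030-07-07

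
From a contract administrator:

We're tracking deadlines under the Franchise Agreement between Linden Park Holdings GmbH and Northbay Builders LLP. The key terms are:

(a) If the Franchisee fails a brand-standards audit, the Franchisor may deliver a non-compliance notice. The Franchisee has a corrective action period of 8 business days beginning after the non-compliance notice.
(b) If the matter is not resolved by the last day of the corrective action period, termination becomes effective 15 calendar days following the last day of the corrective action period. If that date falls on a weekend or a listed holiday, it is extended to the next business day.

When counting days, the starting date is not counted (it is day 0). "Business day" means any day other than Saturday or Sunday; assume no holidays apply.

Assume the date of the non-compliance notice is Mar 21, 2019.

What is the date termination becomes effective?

From Thursday, Mar 21, 2019, 8 business days (Mar 22, Mar 25, Mar 26, Mar 27, Mar 28, Mar 29, Apr 1, Apr 2, skipping weekends) brings us to Tuesday, Apr 2, 2019, which is the last day of the corrective action period.
Adding 15 calendar days to Apr 2, 2019 gives Apr 17, 2019, which is the date termination becomes effective. Apr 17, 2019 is a Wednesday, so no roll-forward applies.

Apr 17, 2019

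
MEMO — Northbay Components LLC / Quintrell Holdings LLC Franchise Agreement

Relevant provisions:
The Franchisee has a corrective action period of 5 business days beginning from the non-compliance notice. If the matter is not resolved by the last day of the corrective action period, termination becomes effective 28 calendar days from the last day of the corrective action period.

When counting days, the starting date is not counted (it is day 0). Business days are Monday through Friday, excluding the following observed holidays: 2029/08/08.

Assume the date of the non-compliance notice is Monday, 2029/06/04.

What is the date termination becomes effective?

The last day of the corrective action period: 5 business days after Monday, 2029/06/04, skipping weekends — Jun 5, Jun 6, Jun 7, Jun 8, Jun 11 — lands on Monday, 2029/06/11.
Adding 28 calendar days to 2029/06/11 gives 2029/07/09, which is the date termination becomes effective.

2029/07/09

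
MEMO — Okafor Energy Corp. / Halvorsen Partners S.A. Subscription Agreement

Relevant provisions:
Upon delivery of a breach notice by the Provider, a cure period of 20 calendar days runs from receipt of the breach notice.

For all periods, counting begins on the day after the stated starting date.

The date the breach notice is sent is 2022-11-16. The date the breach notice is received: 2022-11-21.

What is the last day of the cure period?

2022-12-11

Adding 20 calendar days to 2022-11-21 gives 2022-12-11, which is the last day of the cure period.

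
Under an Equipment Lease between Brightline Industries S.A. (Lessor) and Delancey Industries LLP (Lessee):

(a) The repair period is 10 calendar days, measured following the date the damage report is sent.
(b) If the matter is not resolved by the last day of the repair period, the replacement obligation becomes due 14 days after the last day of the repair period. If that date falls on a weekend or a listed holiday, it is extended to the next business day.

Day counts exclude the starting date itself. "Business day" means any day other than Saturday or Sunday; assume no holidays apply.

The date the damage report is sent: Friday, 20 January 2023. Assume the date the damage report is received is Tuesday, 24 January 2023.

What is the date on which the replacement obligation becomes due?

The last day of the repair period: 20 January 2023 + 10 days = 30 January 2023.
Adding 14 calendar days to 30 January 2023 gives 13 February 2023, which is the date on which the replacement obligation becomes due. 13 February 2023 is a Monday, so no roll-forward applies.

13 February 2023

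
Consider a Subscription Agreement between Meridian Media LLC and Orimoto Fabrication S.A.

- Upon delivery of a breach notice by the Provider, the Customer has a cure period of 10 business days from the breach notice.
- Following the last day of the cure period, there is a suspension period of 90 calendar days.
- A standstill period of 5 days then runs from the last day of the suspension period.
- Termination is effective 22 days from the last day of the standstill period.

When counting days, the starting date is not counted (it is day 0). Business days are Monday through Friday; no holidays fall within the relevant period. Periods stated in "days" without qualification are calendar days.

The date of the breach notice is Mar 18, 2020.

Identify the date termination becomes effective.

The last day of the cure period: counting 10 business days from Wednesday, Mar 18, 2020 (Mar 19, Mar 20, Mar 23, Mar 24, Mar 25, Mar 26, Mar 27, Mar 30, Mar 31, Apr 1, skipping weekends) reaches Wednesday, Apr 1, 2020.
The last day of the suspension period: Apr 1, 2020 + 90 days = Jun 30, 2020.
Adding 5 calendar days to Jun 30, 2020 gives Jul 5, 2020, which is the last day of the standstill period.
The date termination becomes effective: 22 calendar days after Jul 5, 2020 is Jul 27, 2020.

Jul 27, 2020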